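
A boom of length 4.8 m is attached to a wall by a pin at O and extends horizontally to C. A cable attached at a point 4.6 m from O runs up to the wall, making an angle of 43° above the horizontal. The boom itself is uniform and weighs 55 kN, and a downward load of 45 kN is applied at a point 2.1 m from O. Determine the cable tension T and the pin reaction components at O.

ΣM about O: T·sin43°·4.6 − 55·2.4 − 45·2.1 = 0 → T = 226.5/(4.6·0.681998) = 72.1984 ≈ 72.20 kN.
ΣF_x = 0: O_x − T·cos43° = 0 → O_x = 72.1984 × 0.731354 = 52.80 kN.
ΣF_y = 0: O_y + T·sin43° − 55 − 45 = 0 → O_y = 100 − 72.1984 × 0.681998 = 50.76 kN.

T = 72.20 kN, O_x = 52.80 kN, O_y = 50.76 kN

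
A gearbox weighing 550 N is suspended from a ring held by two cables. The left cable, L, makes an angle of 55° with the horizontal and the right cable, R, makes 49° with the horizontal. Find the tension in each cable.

T_L = 371.9 N, T_R = 325.1 N

ΣF_x = 0: −T_L·cos55° + T_R·cos49° = 0 → T_R = 0.874276·T_L.
ΣF_y = 0: T_L·sin55° + T_R·sin49° = 550.
Substitute: T_L·(0.819152 + 0.874276·0.75471) = 550 → T_L = 371.879 ≈ 371.9 N.
Then T_R = 0.874276 × 371.879 = 325.1 N.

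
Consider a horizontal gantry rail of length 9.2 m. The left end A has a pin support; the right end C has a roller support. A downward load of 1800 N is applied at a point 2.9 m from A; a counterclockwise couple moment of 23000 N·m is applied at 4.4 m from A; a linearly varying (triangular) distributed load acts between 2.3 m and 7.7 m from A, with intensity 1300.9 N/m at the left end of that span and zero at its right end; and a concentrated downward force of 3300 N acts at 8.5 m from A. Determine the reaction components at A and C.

A_x = 0, A_y = 5931 N, C_y = 2682 N

Resultant of the triangular load: ½ × 1300.9 × 5.4 = 3512.43 N, acting at 4.1 m from A (one-third of the span from the peak).
Taking moments about A: C_y·9.2 − 1800·2.9 + 23000 − (½·1300.9·5.4)·4.1 − 3300·8.5 = 0 → C_y = 24670.963/9.2 = 2681.63 ≈ 2682 N.
ΣF_y = 0: A_y + 2681.63 − 1800 − ½·1300.9·5.4 − 3300 = 0 → A_y = 5931 N.
ΣF_x = 0: no horizontal applied forces, so A_x = 0.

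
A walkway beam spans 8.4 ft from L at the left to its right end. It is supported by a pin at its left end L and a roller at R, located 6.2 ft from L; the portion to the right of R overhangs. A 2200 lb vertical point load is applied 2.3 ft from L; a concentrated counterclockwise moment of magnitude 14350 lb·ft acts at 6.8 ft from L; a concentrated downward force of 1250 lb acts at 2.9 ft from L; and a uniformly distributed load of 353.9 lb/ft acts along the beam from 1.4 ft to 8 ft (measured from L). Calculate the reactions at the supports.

Resultant of the distributed load: 353.9 × 6.6 = 2335.74 lb at 4.7 ft from L.
Taking moments about L: R_y·6.2 − 2200·2.3 + 14350 − 1250·2.9 − (353.9·6.6)·4.7 = 0 → R_y = 5312.978/6.2 = 856.932 ≈ 856.9 lb.
ΣF_y = 0: L_y + 856.932 − 2200 − 1250 − 353.9·6.6 = 0 → L_y = 4929 lb.
ΣF_x = 0: no horizontal applied forces, so L_x = 0.

L_x = 0, L_y = 4929 lb, R_y = 856.9 lb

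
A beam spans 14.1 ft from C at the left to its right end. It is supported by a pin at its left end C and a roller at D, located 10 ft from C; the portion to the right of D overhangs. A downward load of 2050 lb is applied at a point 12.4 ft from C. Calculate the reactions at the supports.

C_x = 0, C_y = -492.0 lb, D_y = 2542 lb

Moments about C: D_y·10 − 2050·12.4 = 0 → D_y = 25420/10 = 2542 lb.
ΣF_y = 0: C_y + 2542 − 2050 = 0 → C_y = -492.0 lb.
ΣF_x = 0: no horizontal applied forces, so C_x = 0.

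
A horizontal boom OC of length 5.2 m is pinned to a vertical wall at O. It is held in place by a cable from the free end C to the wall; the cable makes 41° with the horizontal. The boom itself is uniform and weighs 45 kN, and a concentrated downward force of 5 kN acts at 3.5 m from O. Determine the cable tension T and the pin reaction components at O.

ΣM about O: T·sin41°·5.2 − 45·2.6 − 5·3.5 = 0 → T = 134.5/(5.2·0.656059) = 39.4254 ≈ 39.43 kN.
ΣF_x = 0: O_x − T·cos41° = 0 → O_x = 39.4254 × 0.75471 = 29.75 kN.
ΣF_y = 0: O_y + T·sin41° − 45 − 5 = 0 → O_y = 50 − 39.4254 × 0.656059 = 24.13 kN.

T = 39.43 kN, O_x = 29.75 kN, O_y = 24.13 kN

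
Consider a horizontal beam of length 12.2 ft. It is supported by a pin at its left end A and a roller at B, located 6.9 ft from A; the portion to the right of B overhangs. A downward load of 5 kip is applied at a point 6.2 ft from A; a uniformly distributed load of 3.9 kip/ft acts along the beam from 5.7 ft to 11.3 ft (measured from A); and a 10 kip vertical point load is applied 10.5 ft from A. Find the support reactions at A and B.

A_x = 0, A_y = -9.774 kip, B_y = 46.61 kip

Resultant of the distributed load: 3.9 × 5.6 = 21.84 kip at 8.5 ft from A.
ΣM about A: B_y·6.9 − 5·6.2 − (3.9·5.6)·8.5 − 10·10.5 = 0 → B_y = 321.64/6.9 = 46.6145 ≈ 46.61 kip.
ΣF_y = 0: A_y + 46.6145 − 5 − 3.9·5.6 − 10 = 0 → A_y = -9.774 kip.
ΣF_x = 0: no horizontal applied forces, so A_x = 0.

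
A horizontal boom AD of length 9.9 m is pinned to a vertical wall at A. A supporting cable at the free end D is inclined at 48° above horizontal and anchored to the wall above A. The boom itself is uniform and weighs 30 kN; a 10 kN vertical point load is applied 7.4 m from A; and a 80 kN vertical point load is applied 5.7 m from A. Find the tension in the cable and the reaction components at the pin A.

T = 92.22 kN, A_x = 61.71 kN, A_y = 51.46 kN

ΣM about A: T·sin48°·9.9 − 30·4.95 − 10·7.4 − 80·5.7 = 0 → T = 678.5/(9.9·0.743145) = 92.2234 ≈ 92.22 kN.
ΣF_x = 0: A_x − T·cos48° = 0 → A_x = 92.2234 × 0.669131 = 61.71 kN.
ΣF_y = 0: A_y + T·sin48° − 30 − 10 − 80 = 0 → A_y = 120 − 92.2234 × 0.743145 = 51.46 kN.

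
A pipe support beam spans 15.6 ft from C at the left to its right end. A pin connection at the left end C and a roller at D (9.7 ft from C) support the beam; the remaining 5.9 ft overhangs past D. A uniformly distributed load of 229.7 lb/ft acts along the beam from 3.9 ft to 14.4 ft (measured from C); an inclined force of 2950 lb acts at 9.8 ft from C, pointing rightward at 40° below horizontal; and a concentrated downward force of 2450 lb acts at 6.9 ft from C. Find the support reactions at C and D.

Resultant of the distributed load: 229.7 × 10.5 = 2411.85 lb at 9.15 ft from C.
Moments about C: D_y·9.7 − (229.7·10.5)·9.15 − 2950·sin40°·9.8 − 2450·6.9 = 0 → D_y = 57556.4/9.7 = 5933.65 ≈ 5934 lb.
ΣF_y = 0: C_y + 5933.65 − 229.7·10.5 − 2950·sin40° − 2450 = 0 → C_y = 824.4 lb.
ΣF_x = 0: C_x + 2950·cos40° = 0 → C_x = -2260 lb.

C_x = -2260 lb, C_y = 824.4 lb, D_y = 5934 lb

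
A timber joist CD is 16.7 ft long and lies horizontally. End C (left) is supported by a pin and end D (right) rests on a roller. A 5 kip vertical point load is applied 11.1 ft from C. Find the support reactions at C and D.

C_x = 0, C_y = 1.677 kip, D_y = 3.323 kip

Taking moments about C: D_y·16.7 − 5·11.1 = 0 → D_y = 55.5/16.7 = 3.32335 ≈ 3.323 kip.
ΣF_y = 0: C_y + 3.32335 − 5 = 0 → C_y = 1.677 kip.
ΣF_x = 0: no horizontal applied forces, so C_x = 0.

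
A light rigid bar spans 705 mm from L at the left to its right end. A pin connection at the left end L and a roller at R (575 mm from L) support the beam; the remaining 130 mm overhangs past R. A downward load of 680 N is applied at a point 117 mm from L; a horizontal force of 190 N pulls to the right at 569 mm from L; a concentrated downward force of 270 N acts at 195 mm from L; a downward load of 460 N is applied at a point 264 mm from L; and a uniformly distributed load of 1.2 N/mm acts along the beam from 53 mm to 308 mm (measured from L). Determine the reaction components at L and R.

Resultant of the distributed load: 1.2 × 255 = 306 N at 180.5 mm from L.
Moments about L: R_y·575 − 680·117 − 270·195 − 460·264 − (1.2·255)·180.5 = 0 → R_y = 308883/575 = 537.188 ≈ 537.2 N.
ΣF_y = 0: L_y + 537.188 − 680 − 270 − 460 − 1.2·255 = 0 → L_y = 1179 N.
ΣF_x = 0: L_x + 190 = 0 → L_x = -190.0 N.

L_x = -190.0 N, L_y = 1179 N, R_y = 537.2 N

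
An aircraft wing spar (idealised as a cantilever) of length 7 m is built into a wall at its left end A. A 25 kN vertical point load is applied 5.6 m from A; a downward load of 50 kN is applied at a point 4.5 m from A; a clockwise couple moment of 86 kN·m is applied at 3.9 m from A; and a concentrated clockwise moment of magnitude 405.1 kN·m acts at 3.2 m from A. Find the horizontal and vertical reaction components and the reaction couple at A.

A_x = 0, A_y = 75.00 kN, M_A = 856.1 kN·m

ΣF_x = 0: A_x = 0.
ΣF_y = 0: A_y − 25 − 50 = 0 → A_y = 75.00 kN.
ΣM about A: M_A − 25·5.6 − 50·4.5 − 86 − 405.1 = 0 → M_A = 856.1 kN·m.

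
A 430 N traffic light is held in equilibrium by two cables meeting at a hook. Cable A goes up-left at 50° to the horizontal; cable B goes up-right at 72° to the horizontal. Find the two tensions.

T_A = 156.7 N, T_B = 325.9 N

ΣF_x = 0: −T_A·cos50° + T_B·cos72° = 0 → T_B = 2.0801·T_A.
ΣF_y = 0: T_A·sin50° + T_B·sin72° = 430.
Substitute: T_A·(0.766044 + 2.0801·0.951057) = 430 → T_A = 156.686 ≈ 156.7 N.
Then T_B = 2.0801 × 156.686 = 325.9 N.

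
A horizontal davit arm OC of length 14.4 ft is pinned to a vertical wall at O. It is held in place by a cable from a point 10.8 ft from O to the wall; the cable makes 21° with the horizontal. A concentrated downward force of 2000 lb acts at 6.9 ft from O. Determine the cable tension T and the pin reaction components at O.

T = 3566 lb, O_x = 3329 lb, O_y = 722.2 lb

ΣM about O: T·sin21°·10.8 − 2000·6.9 = 0 → T = 13800/(10.8·0.358368) = 3565.55 ≈ 3566 lb.
ΣF_x = 0: O_x − T·cos21° = 0 → O_x = 3565.55 × 0.93358 = 3329 lb.
ΣF_y = 0: O_y + T·sin21° − 2000 = 0 → O_y = 2000 − 3565.55 × 0.358368 = 722.2 lb.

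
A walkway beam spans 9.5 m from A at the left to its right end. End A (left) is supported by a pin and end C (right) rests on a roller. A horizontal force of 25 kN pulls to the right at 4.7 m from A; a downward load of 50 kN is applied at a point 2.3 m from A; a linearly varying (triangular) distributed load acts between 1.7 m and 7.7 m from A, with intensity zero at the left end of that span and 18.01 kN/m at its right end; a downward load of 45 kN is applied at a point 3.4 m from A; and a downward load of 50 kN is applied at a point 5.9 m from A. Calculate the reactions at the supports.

A_x = -25.00 kN, A_y = 107.3 kN, C_y = 91.68 kN

Resultant of the triangular load: ½ × 18.01 × 6 = 54.03 kN, acting at 5.7 m from A (one-third of the span from the peak).
Moments about A: C_y·9.5 − 50·2.3 − (½·18.01·6)·5.7 − 45·3.4 − 50·5.9 = 0 → C_y = 870.971/9.5 = 91.6812 ≈ 91.68 kN.
ΣF_y = 0: A_y + 91.6812 − 50 − ½·18.01·6 − 45 − 50 = 0 → A_y = 107.3 kN.
ΣF_x = 0: A_x + 25 = 0 → A_x = -25.00 kN.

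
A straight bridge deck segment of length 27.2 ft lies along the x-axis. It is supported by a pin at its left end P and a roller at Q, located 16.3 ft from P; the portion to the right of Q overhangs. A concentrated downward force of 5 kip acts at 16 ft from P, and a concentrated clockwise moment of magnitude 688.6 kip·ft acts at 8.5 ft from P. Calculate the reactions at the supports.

Moments about P: Q_y·16.3 − 5·16 − 688.6 = 0 → Q_y = 768.6/16.3 = 47.1534 ≈ 47.15 kip.
ΣF_y = 0: P_y + 47.1534 − 5 = 0 → P_y = -42.15 kip.
ΣF_x = 0: no horizontal applied forces, so P_x = 0.

P_x = 0, P_y = -42.15 kip, Q_y = 47.15 kip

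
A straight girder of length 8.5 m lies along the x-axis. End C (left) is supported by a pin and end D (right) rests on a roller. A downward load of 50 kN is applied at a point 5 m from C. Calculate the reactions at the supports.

ΣM about C: D_y·8.5 − 50·5 = 0 → D_y = 250/8.5 = 29.4118 ≈ 29.41 kN.
ΣF_y = 0: C_y + 29.4118 − 50 = 0 → C_y = 20.59 kN.
ΣF_x = 0: no horizontal applied forces, so C_x = 0.

C_x = 0, C_y = 20.59 kN, D_y = 29.41 kN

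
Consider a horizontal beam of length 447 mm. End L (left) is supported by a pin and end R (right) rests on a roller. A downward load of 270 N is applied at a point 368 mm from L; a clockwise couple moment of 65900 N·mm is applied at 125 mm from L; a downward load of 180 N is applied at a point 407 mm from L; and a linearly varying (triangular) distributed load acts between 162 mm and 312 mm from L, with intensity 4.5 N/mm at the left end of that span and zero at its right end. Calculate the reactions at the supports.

L_x = 0, L_y = 93.83 N, R_y = 693.7 N

Resultant of the triangular load: ½ × 4.5 × 150 = 337.5 N, acting at 212 mm from L (one-third of the span from the peak).
Moments about L: R_y·447 − 270·368 − 65900 − 180·407 − (½·4.5·150)·212 = 0 → R_y = 310070/447 = 693.669 ≈ 693.7 N.
ΣF_y = 0: L_y + 693.669 − 270 − 180 − ½·4.5·150 = 0 → L_y = 93.83 N.
ΣF_x = 0: no horizontal applied forces, so L_x = 0.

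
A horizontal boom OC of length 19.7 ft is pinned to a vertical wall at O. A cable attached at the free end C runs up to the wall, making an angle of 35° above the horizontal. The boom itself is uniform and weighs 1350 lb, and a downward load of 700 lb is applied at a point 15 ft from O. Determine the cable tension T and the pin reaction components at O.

T = 2106 lb, O_x = 1725 lb, O_y = 842.0 lb

ΣM about O: T·sin35°·19.7 − 1350·9.85 − 700·15 = 0 → T = 23797.5/(19.7·0.573576) = 2106.08 ≈ 2106 lb.
ΣF_x = 0: O_x − T·cos35° = 0 → O_x = 2106.08 × 0.819152 = 1725 lb.
ΣF_y = 0: O_y + T·sin35° − 1350 − 700 = 0 → O_y = 2050 − 2106.08 × 0.573576 = 842.0 lb.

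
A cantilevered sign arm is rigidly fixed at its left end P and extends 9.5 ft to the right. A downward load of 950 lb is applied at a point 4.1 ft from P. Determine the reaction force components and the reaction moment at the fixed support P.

P_x = 0, P_y = 950.0 lb, M_P = 3895 lb·ft

ΣF_x = 0: P_x = 0.
ΣF_y = 0: P_y − 950 = 0 → P_y = 950.0 lb.
ΣM about P: M_P − 950·4.1 = 0 → M_P = 3895 lb·ft.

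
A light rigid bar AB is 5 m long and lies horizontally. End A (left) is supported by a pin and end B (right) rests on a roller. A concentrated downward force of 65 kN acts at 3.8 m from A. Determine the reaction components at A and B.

A_x = 0, A_y = 15.60 kN, B_y = 49.40 kN

ΣM about A: B_y·5 − 65·3.8 = 0 → B_y = 247/5 = 49.40 kN.
ΣF_y = 0: A_y + 49.4 − 65 = 0 → A_y = 15.60 kN.
ΣF_x = 0: no horizontal applied forces, so A_x = 0.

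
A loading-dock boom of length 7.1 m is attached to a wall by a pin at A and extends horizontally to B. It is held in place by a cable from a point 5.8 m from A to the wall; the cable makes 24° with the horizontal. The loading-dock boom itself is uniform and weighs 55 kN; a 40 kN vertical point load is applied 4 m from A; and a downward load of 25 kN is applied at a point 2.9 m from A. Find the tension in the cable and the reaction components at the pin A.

T = 181.3 kN, A_x = 165.6 kN, A_y = 46.25 kN

ΣM about A: T·sin24°·5.8 − 55·3.55 − 40·4 − 25·2.9 = 0 → T = 427.75/(5.8·0.406737) = 181.321 ≈ 181.3 kN.
ΣF_x = 0: A_x − T·cos24° = 0 → A_x = 181.321 × 0.913545 = 165.6 kN.
ΣF_y = 0: A_y + T·sin24° − 55 − 40 − 25 = 0 → A_y = 120 − 181.321 × 0.406737 = 46.25 kN.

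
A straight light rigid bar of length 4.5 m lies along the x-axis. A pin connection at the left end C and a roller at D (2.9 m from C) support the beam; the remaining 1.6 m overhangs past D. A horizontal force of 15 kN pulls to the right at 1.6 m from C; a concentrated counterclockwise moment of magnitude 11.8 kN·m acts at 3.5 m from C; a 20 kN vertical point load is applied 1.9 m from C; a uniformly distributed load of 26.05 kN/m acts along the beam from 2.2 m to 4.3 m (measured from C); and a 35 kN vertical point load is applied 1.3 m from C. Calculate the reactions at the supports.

C_x = -15.00 kN, C_y = 23.67 kN, D_y = 86.03 kN

Resultant of the distributed load: 26.05 × 2.1 = 54.705 kN at 3.25 m from C.
Taking moments about C: D_y·2.9 + 11.8 − 20·1.9 − (26.05·2.1)·3.25 − 35·1.3 = 0 → D_y = 249.49125/2.9 = 86.0315 ≈ 86.03 kN.
ΣF_y = 0: C_y + 86.0315 − 20 − 26.05·2.1 − 35 = 0 → C_y = 23.67 kN.
ΣF_x = 0: C_x + 15 = 0 → C_x = -15.00 kN.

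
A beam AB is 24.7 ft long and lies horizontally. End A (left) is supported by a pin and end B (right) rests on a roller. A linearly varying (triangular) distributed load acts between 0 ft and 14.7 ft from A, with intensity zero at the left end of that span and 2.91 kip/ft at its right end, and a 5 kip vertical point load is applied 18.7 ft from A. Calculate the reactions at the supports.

A_x = 0, A_y = 14.12 kip, B_y = 12.27 kip

Resultant of the triangular load: ½ × 2.91 × 14.7 = 21.3885 kip, acting at 9.8 ft from A (one-third of the span from the peak).
ΣM about A: B_y·24.7 − (½·2.91·14.7)·9.8 − 5·18.7 = 0 → B_y = 303.1073/24.7 = 12.2716 ≈ 12.27 kip.
ΣF_y = 0: A_y + 12.2716 − ½·2.91·14.7 − 5 = 0 → A_y = 14.12 kip.
ΣF_x = 0: no horizontal applied forces, so A_x = 0.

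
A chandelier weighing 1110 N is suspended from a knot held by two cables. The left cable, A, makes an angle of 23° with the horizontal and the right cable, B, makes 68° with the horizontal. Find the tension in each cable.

T_A = 415.9 N, T_B = 1022 N

ΣF_x = 0: −T_A·cos23° + T_B·cos68° = 0 → T_B = 2.45726·T_A.
ΣF_y = 0: T_A·sin23° + T_B·sin68° = 1110.
Substitute: T_A·(0.390731 + 2.45726·0.927184) = 1110 → T_A = 415.876 ≈ 415.9 N.
Then T_B = 2.45726 × 415.876 = 1022 N.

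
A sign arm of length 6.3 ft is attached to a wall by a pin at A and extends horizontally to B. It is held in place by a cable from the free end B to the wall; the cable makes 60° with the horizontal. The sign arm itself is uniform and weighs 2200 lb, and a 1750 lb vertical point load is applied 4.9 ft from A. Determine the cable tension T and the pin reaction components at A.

ΣM about A: T·sin60°·6.3 − 2200·3.15 − 1750·4.9 = 0 → T = 15505/(6.3·0.866025) = 2841.85 ≈ 2842 lb.
ΣF_x = 0: A_x − T·cos60° = 0 → A_x = 2841.85 × 0.5 = 1421 lb.
ΣF_y = 0: A_y + T·sin60° − 2200 − 1750 = 0 → A_y = 3950 − 2841.85 × 0.866025 = 1489 lb.

T = 2842 lb, A_x = 1421 lb, A_y = 1489 lb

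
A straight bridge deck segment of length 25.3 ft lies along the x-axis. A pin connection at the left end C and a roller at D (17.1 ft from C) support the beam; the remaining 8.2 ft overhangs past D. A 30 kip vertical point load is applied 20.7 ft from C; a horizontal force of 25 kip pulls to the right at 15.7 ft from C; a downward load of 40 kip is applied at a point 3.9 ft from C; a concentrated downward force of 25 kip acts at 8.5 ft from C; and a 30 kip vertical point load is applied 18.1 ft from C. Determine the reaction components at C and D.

C_x = -25.00 kip, C_y = 35.38 kip, D_y = 89.62 kip

Taking moments about C: D_y·17.1 − 30·20.7 − 40·3.9 − 25·8.5 − 30·18.1 = 0 → D_y = 1532.5/17.1 = 89.6199 ≈ 89.62 kip.
ΣF_y = 0: C_y + 89.6199 − 30 − 40 − 25 − 30 = 0 → C_y = 35.38 kip.
ΣF_x = 0: C_x + 25 = 0 → C_x = -25.00 kip.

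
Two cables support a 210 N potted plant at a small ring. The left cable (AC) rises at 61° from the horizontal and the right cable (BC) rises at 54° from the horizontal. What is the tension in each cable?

ΣF_x = 0: −T_AC·cos61° + T_BC·cos54° = 0 → T_BC = 0.824807·T_AC.
ΣF_y = 0: T_AC·sin61° + T_BC·sin54° = 210.
Substitute: T_AC·(0.87462 + 0.824807·0.809017) = 210 → T_AC = 136.195 ≈ 136.2 N.
Then T_BC = 0.824807 × 136.195 = 112.3 N.

T_AC = 136.2 N, T_BC = 112.3 N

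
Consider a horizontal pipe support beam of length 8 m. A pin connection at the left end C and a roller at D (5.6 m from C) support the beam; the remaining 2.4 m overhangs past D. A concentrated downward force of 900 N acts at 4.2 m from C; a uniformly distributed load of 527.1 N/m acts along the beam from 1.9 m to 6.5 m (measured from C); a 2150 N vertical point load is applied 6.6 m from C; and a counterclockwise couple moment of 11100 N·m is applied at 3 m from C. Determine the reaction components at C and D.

C_x = 0, C_y = 2429 N, D_y = 3045 N

Resultant of the distributed load: 527.1 × 4.6 = 2424.66 N at 4.2 m from C.
ΣM about C: D_y·5.6 − 900·4.2 − (527.1·4.6)·4.2 − 2150·6.6 + 11100 = 0 → D_y = 17053.572/5.6 = 3045.28 ≈ 3045 N.
ΣF_y = 0: C_y + 3045.28 − 900 − 527.1·4.6 − 2150 = 0 → C_y = 2429 N.
ΣF_x = 0: no horizontal applied forces, so C_x = 0.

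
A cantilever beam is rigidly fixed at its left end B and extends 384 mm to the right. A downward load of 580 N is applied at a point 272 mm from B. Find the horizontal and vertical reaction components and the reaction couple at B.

ΣF_x = 0: B_x = 0.
ΣF_y = 0: B_y − 580 = 0 → B_y = 580.0 N.
ΣM about B: M_B − 580·272 = 0 → M_B = 157800 N·mm.

B_x = 0, B_y = 580.0 N, M_B = 157800 N·mm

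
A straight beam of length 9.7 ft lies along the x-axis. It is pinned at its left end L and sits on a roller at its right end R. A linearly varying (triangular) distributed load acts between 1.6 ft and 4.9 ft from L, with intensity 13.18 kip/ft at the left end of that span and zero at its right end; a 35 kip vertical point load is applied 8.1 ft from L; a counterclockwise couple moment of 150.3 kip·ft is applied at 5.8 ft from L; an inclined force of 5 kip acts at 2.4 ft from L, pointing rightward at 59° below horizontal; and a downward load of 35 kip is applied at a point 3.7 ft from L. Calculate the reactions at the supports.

Resultant of the triangular load: ½ × 13.18 × 3.3 = 21.747 kip, acting at 2.7 ft from L (one-third of the span from the peak).
Taking moments about L: R_y·9.7 − (½·13.18·3.3)·2.7 − 35·8.1 + 150.3 − 5·sin59°·2.4 − 35·3.7 = 0 → R_y = 331.703/9.7 = 34.1962 ≈ 34.20 kip.
ΣF_y = 0: L_y + 34.1962 − ½·13.18·3.3 − 35 − 5·sin59° − 35 = 0 → L_y = 61.84 kip.
ΣF_x = 0: L_x + 5·cos59° = 0 → L_x = -2.575 kip.

L_x = -2.575 kip, L_y = 61.84 kip, R_y = 34.20 kip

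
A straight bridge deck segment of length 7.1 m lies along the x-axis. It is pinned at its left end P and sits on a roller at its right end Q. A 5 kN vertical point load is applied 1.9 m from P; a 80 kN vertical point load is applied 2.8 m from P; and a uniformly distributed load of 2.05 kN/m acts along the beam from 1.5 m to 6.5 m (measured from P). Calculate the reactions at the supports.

Resultant of the distributed load: 2.05 × 5 = 10.25 kN at 4 m from P.
ΣM about P: Q_y·7.1 − 5·1.9 − 80·2.8 − (2.05·5)·4 = 0 → Q_y = 274.5/7.1 = 38.662 ≈ 38.66 kN.
ΣF_y = 0: P_y + 38.662 − 5 − 80 − 2.05·5 = 0 → P_y = 56.59 kN.
ΣF_x = 0: no horizontal applied forces, so P_x = 0.

P_x = 0, P_y = 56.59 kN, Q_y = 38.66 kN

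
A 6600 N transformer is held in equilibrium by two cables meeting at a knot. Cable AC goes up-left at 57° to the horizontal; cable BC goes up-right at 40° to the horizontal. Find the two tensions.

T_AC = 5094 N, T_BC = 3622 N

ΣF_x = 0: −T_AC·cos57° + T_BC·cos40° = 0 → T_BC = 0.710976·T_AC.
ΣF_y = 0: T_AC·sin57° + T_BC·sin40° = 6600.
Substitute: T_AC·(0.838671 + 0.710976·0.642788) = 6600 → T_AC = 5093.86 ≈ 5094 N.
Then T_BC = 0.710976 × 5093.86 = 3622 N.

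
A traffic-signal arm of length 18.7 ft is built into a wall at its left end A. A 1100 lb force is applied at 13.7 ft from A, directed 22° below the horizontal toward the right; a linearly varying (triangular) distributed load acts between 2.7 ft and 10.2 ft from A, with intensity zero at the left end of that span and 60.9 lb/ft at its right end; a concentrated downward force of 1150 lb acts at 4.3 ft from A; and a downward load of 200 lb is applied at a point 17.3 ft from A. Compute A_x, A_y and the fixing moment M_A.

A_x = -1020 lb, A_y = 1990 lb, M_A = 15810 lb·ft

Resultant of the triangular load: ½ × 60.9 × 7.5 = 228.375 lb, acting at 7.7 ft from A (one-third of the span from the peak).
ΣF_x = 0: A_x + 1100·cos22° = 0 → A_x = -1020 lb.
ΣF_y = 0: A_y − 1100·sin22° − ½·60.9·7.5 − 1150 − 200 = 0 → A_y = 1990 lb.
ΣM about A: M_A − 1100·sin22°·13.7 − (½·60.9·7.5)·7.7 − 1150·4.3 − 200·17.3 = 0 → M_A = 15810 lb·ft.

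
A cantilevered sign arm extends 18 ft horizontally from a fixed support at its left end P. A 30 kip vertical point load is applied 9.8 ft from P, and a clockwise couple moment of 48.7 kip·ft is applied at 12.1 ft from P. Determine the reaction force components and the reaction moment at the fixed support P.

ΣF_x = 0: P_x = 0.
ΣF_y = 0: P_y − 30 = 0 → P_y = 30.00 kip.
ΣM about P: M_P − 30·9.8 − 48.7 = 0 → M_P = 342.7 kip·ft.

P_x = 0, P_y = 30.00 kip, M_P = 342.7 kip·ft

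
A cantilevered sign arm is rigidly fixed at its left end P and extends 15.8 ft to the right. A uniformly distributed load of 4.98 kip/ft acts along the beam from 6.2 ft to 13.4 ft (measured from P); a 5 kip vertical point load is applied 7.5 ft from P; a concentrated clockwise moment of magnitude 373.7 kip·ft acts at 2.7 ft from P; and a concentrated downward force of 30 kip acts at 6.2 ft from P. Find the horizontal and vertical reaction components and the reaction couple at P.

P_x = 0, P_y = 70.86 kip, M_P = 948.6 kip·ft

Resultant of the distributed load: 4.98 × 7.2 = 35.856 kip at 9.8 ft from P.
ΣF_x = 0: P_x = 0.
ΣF_y = 0: P_y − 4.98·7.2 − 5 − 30 = 0 → P_y = 70.86 kip.
ΣM about P: M_P − (4.98·7.2)·9.8 − 5·7.5 − 373.7 − 30·6.2 = 0 → M_P = 948.6 kip·ft.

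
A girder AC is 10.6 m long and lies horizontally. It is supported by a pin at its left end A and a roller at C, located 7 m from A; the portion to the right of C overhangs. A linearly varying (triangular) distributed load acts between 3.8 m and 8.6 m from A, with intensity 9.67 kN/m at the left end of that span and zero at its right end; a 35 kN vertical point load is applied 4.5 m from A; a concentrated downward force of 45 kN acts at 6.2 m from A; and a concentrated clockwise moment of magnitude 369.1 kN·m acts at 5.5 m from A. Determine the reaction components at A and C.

Resultant of the triangular load: ½ × 9.67 × 4.8 = 23.208 kN, acting at 5.4 m from A (one-third of the span from the peak).
Moments about A: C_y·7 − (½·9.67·4.8)·5.4 − 35·4.5 − 45·6.2 − 369.1 = 0 → C_y = 930.9232/7 = 132.989 ≈ 133.0 kN.
ΣF_y = 0: A_y + 132.989 − ½·9.67·4.8 − 35 − 45 = 0 → A_y = -29.78 kN.
ΣF_x = 0: no horizontal applied forces, so A_x = 0.

A_x = 0, A_y = -29.78 kN, C_y = 133.0 kN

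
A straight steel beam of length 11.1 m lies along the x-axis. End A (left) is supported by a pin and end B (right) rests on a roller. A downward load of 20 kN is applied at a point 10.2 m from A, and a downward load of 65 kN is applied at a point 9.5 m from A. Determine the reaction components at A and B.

A_x = 0, A_y = 10.99 kN, B_y = 74.01 kN

Taking moments about A: B_y·11.1 − 20·10.2 − 65·9.5 = 0 → B_y = 821.5/11.1 = 74.009 ≈ 74.01 kN.
ΣF_y = 0: A_y + 74.009 − 20 − 65 = 0 → A_y = 10.99 kN.
ΣF_x = 0: no horizontal applied forces, so A_x = 0.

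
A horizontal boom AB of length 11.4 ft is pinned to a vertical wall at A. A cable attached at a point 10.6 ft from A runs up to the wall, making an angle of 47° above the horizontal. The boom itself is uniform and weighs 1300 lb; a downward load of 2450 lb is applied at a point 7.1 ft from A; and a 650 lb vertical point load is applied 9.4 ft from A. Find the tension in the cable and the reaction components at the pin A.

T = 3988 lb, A_x = 2720 lb, A_y = 1483 lb

ΣM about A: T·sin47°·10.6 − 1300·5.7 − 2450·7.1 − 650·9.4 = 0 → T = 30915/(10.6·0.731354) = 3987.82 ≈ 3988 lb.
ΣF_x = 0: A_x − T·cos47° = 0 → A_x = 3987.82 × 0.681998 = 2720 lb.
ΣF_y = 0: A_y + T·sin47° − 1300 − 2450 − 650 = 0 → A_y = 4400 − 3987.82 × 0.731354 = 1483 lb.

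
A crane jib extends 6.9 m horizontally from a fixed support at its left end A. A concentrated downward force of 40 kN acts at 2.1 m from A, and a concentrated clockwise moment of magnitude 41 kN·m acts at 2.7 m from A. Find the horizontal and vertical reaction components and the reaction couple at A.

A_x = 0, A_y = 40.00 kN, M_A = 125.0 kN·m

ΣF_x = 0: A_x = 0.
ΣF_y = 0: A_y − 40 = 0 → A_y = 40.00 kN.
ΣM about A: M_A − 40·2.1 − 41 = 0 → M_A = 125.0 kN·m.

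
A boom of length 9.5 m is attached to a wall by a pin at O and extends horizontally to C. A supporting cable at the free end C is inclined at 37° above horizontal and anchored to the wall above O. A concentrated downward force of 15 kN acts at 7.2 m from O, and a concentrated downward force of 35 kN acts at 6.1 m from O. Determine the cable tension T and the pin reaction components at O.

T = 56.23 kN, O_x = 44.91 kN, O_y = 16.16 kN

ΣM about O: T·sin37°·9.5 − 15·7.2 − 35·6.1 = 0 → T = 321.5/(9.5·0.601815) = 56.2334 ≈ 56.23 kN.
ΣF_x = 0: O_x − T·cos37° = 0 → O_x = 56.2334 × 0.798636 = 44.91 kN.
ΣF_y = 0: O_y + T·sin37° − 15 − 35 = 0 → O_y = 50 − 56.2334 × 0.601815 = 16.16 kN.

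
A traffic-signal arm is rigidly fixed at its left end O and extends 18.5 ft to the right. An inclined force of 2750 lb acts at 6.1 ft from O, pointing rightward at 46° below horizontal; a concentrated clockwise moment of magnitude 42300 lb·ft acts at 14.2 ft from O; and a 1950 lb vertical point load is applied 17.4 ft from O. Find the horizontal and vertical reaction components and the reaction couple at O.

ΣF_x = 0: O_x + 2750·cos46° = 0 → O_x = -1910 lb.
ΣF_y = 0: O_y − 2750·sin46° − 1950 = 0 → O_y = 3928 lb.
ΣM about O: M_O − 2750·sin46°·6.1 − 42300 − 1950·17.4 = 0 → M_O = 88300 lb·ft.

O_x = -1910 lb, O_y = 3928 lb, M_O = 88300 lb·ft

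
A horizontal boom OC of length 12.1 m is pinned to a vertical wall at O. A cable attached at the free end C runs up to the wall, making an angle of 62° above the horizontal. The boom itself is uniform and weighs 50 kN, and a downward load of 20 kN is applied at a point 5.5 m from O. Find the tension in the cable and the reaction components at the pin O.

ΣM about O: T·sin62°·12.1 − 50·6.05 − 20·5.5 = 0 → T = 412.5/(12.1·0.882948) = 38.6103 ≈ 38.61 kN.
ΣF_x = 0: O_x − T·cos62° = 0 → O_x = 38.6103 × 0.469472 = 18.13 kN.
ΣF_y = 0: O_y + T·sin62° − 50 − 20 = 0 → O_y = 70 − 38.6103 × 0.882948 = 35.91 kN.

T = 38.61 kN, O_x = 18.13 kN, O_y = 35.91 kN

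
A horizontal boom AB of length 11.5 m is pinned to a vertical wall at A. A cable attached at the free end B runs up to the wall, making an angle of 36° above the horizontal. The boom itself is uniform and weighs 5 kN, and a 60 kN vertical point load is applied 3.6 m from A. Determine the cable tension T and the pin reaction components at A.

ΣM about A: T·sin36°·11.5 − 5·5.75 − 60·3.6 = 0 → T = 244.75/(11.5·0.587785) = 36.2082 ≈ 36.21 kN.
ΣF_x = 0: A_x − T·cos36° = 0 → A_x = 36.2082 × 0.809017 = 29.29 kN.
ΣF_y = 0: A_y + T·sin36° − 5 − 60 = 0 → A_y = 65 − 36.2082 × 0.587785 = 43.72 kN.

T = 36.21 kN, A_x = 29.29 kN, A_y = 43.72 kN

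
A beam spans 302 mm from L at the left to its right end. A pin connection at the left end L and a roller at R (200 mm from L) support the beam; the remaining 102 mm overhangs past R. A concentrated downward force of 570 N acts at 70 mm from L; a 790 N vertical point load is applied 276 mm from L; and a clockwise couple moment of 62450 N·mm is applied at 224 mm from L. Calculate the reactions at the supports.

L_x = 0, L_y = -242.0 N, R_y = 1602 N

ΣM about L: R_y·200 − 570·70 − 790·276 − 62450 = 0 → R_y = 320390/200 = 1601.95 ≈ 1602 N.
ΣF_y = 0: L_y + 1601.95 − 570 − 790 = 0 → L_y = -242.0 N.
ΣF_x = 0: no horizontal applied forces, so L_x = 0.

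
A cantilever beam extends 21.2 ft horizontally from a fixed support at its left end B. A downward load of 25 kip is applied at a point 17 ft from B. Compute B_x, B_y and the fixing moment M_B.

ΣF_x = 0: B_x = 0.
ΣF_y = 0: B_y − 25 = 0 → B_y = 25.00 kip.
ΣM about B: M_B − 25·17 = 0 → M_B = 425.0 kip·ft.

B_x = 0, B_y = 25.00 kip, M_B = 425.0 kip·ft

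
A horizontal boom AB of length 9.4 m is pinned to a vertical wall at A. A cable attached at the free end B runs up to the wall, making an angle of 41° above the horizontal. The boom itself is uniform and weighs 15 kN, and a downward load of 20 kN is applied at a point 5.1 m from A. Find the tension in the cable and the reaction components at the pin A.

ΣM about A: T·sin41°·9.4 − 15·4.7 − 20·5.1 = 0 → T = 172.5/(9.4·0.656059) = 27.9717 ≈ 27.97 kN.
ΣF_x = 0: A_x − T·cos41° = 0 → A_x = 27.9717 × 0.75471 = 21.11 kN.
ΣF_y = 0: A_y + T·sin41° − 15 − 20 = 0 → A_y = 35 − 27.9717 × 0.656059 = 16.65 kN.

T = 27.97 kN, A_x = 21.11 kN, A_y = 16.65 kN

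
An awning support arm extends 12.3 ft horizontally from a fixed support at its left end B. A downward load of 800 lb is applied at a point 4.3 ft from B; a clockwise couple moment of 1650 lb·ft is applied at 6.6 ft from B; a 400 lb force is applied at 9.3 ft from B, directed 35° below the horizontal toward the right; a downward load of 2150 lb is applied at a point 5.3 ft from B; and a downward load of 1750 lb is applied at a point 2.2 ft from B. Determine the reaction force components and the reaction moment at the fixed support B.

B_x = -327.7 lb, B_y = 4929 lb, M_B = 22470 lb·ft

ΣF_x = 0: B_x + 400·cos35° = 0 → B_x = -327.7 lb.
ΣF_y = 0: B_y − 800 − 400·sin35° − 2150 − 1750 = 0 → B_y = 4929 lb.
ΣM about B: M_B − 800·4.3 − 1650 − 400·sin35°·9.3 − 2150·5.3 − 1750·2.2 = 0 → M_B = 22470 lb·ft.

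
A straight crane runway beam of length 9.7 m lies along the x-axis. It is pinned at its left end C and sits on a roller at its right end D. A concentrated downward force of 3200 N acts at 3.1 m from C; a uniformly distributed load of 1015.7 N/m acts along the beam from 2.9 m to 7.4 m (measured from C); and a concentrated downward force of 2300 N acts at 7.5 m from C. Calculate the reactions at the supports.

Resultant of the distributed load: 1015.7 × 4.5 = 4570.65 N at 5.15 m from C.
Taking moments about C: D_y·9.7 − 3200·3.1 − (1015.7·4.5)·5.15 − 2300·7.5 = 0 → D_y = 50708.8475/9.7 = 5227.72 ≈ 5228 N.
ΣF_y = 0: C_y + 5227.72 − 3200 − 1015.7·4.5 − 2300 = 0 → C_y = 4843 N.
ΣF_x = 0: no horizontal applied forces, so C_x = 0.

C_x = 0, C_y = 4843 N, D_y = 5228 N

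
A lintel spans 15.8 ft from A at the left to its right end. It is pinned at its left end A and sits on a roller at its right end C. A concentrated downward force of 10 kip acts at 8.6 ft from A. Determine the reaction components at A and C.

A_x = 0, A_y = 4.557 kip, C_y = 5.443 kip

Moments about A: C_y·15.8 − 10·8.6 = 0 → C_y = 86/15.8 = 5.44304 ≈ 5.443 kip.
ΣF_y = 0: A_y + 5.44304 − 10 = 0 → A_y = 4.557 kip.
ΣF_x = 0: no horizontal applied forces, so A_x = 0.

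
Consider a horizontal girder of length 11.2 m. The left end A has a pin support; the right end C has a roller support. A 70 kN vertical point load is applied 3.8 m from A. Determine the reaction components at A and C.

A_x = 0, A_y = 46.25 kN, C_y = 23.75 kN

ΣM about A: C_y·11.2 − 70·3.8 = 0 → C_y = 266/11.2 = 23.75 kN.
ΣF_y = 0: A_y + 23.75 − 70 = 0 → A_y = 46.25 kN.
ΣF_x = 0: no horizontal applied forces, so A_x = 0.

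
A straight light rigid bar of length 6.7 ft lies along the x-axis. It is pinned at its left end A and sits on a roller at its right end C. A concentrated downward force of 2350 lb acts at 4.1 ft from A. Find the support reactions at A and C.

Taking moments about A: C_y·6.7 − 2350·4.1 = 0 → C_y = 9635/6.7 = 1438.06 ≈ 1438 lb.
ΣF_y = 0: A_y + 1438.06 − 2350 = 0 → A_y = 911.9 lb.
ΣF_x = 0: no horizontal applied forces, so A_x = 0.

A_x = 0, A_y = 911.9 lb, C_y = 1438 lb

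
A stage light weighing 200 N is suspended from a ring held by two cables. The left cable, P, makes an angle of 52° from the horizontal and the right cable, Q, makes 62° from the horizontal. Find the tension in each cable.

ΣF_x = 0: −T_P·cos52° + T_Q·cos62° = 0 → T_Q = 1.31139·T_P.
ΣF_y = 0: T_P·sin52° + T_Q·sin62° = 200.
Substitute: T_P·(0.788011 + 1.31139·0.882948) = 200 → T_P = 102.78 ≈ 102.8 N.
Then T_Q = 1.31139 × 102.78 = 134.8 N.

T_P = 102.8 N, T_Q = 134.8 N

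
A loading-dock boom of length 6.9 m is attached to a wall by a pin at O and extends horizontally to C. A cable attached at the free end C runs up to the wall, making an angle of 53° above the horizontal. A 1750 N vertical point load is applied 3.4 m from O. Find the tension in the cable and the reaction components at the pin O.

T = 1080 N, O_x = 649.8 N, O_y = 887.7 N

ΣM about O: T·sin53°·6.9 − 1750·3.4 = 0 → T = 5950/(6.9·0.798636) = 1079.74 ≈ 1080 N.
ΣF_x = 0: O_x − T·cos53° = 0 → O_x = 1079.74 × 0.601815 = 649.8 N.
ΣF_y = 0: O_y + T·sin53° − 1750 = 0 → O_y = 1750 − 1079.74 × 0.798636 = 887.7 N.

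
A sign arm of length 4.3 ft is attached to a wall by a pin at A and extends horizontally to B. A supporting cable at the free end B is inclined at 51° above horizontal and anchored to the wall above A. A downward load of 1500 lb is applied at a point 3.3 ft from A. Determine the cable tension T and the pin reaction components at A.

T = 1481 lb, A_x = 932.2 lb, A_y = 348.8 lb

ΣM about A: T·sin51°·4.3 − 1500·3.3 = 0 → T = 4950/(4.3·0.777146) = 1481.27 ≈ 1481 lb.
ΣF_x = 0: A_x − T·cos51° = 0 → A_x = 1481.27 × 0.62932 = 932.2 lb.
ΣF_y = 0: A_y + T·sin51° − 1500 = 0 → A_y = 1500 − 1481.27 × 0.777146 = 348.8 lb.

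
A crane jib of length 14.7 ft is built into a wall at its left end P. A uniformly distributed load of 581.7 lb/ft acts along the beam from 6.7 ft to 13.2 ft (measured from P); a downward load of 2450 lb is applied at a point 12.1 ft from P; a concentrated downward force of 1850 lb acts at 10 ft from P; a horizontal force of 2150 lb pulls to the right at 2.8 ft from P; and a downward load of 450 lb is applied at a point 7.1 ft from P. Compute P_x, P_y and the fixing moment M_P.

P_x = -2150 lb, P_y = 8531 lb, M_P = 88960 lb·ft

Resultant of the distributed load: 581.7 × 6.5 = 3781.05 lb at 9.95 ft from P.
ΣF_x = 0: P_x + 2150 = 0 → P_x = -2150 lb.
ΣF_y = 0: P_y − 581.7·6.5 − 2450 − 1850 − 450 = 0 → P_y = 8531 lb.
ΣM about P: M_P − (581.7·6.5)·9.95 − 2450·12.1 − 1850·10 − 450·7.1 = 0 → M_P = 88960 lb·ft.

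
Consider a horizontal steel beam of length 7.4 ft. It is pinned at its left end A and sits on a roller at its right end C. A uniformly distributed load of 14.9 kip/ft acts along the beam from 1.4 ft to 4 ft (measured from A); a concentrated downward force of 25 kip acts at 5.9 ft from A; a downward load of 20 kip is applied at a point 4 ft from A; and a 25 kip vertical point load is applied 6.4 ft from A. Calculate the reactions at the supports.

Resultant of the distributed load: 14.9 × 2.6 = 38.74 kip at 2.7 ft from A.
Taking moments about A: C_y·7.4 − (14.9·2.6)·2.7 − 25·5.9 − 20·4 − 25·6.4 = 0 → C_y = 492.098/7.4 = 66.4997 ≈ 66.50 kip.
ΣF_y = 0: A_y + 66.4997 − 14.9·2.6 − 25 − 20 − 25 = 0 → A_y = 42.24 kip.
ΣF_x = 0: no horizontal applied forces, so A_x = 0.

A_x = 0, A_y = 42.24 kip, C_y = 66.50 kip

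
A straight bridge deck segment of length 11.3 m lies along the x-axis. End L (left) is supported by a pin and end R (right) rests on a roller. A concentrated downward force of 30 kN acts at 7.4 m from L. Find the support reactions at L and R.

ΣM about L: R_y·11.3 − 30·7.4 = 0 → R_y = 222/11.3 = 19.646 ≈ 19.65 kN.
ΣF_y = 0: L_y + 19.646 − 30 = 0 → L_y = 10.35 kN.
ΣF_x = 0: no horizontal applied forces, so L_x = 0.

L_x = 0, L_y = 10.35 kN, R_y = 19.65 kN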